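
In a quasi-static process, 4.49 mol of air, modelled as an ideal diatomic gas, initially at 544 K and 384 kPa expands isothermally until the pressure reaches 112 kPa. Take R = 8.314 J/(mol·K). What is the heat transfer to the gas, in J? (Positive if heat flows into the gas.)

25000 J

V₁ = nRT₁/P₁ = 4.49×8.314×544/384 = 52.9 L.
Isothermal: T stays 544 K; PV = const ⇒ V₂ = 181 L, P₂ = 112 kPa.
ΔU = 0 (ideal gas, T constant).
W = nRT ln(V₂/V₁) = 4.49×8.314×544×ln(3.43) = 25000 J.
Q = ΔU + W = 25000 J.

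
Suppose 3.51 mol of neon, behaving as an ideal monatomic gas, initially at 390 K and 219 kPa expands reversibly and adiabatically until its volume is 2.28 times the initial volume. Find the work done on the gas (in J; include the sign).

V₁ = nRT₁/P₁ = 3.51×8.314×390/219 = 52.0 L.
Adiabatic: TV^(γ−1) = const ⇒ T₂ = 390×(0.439)^0.667 = 225 K; PV^γ = const ⇒ P₂ = 55.4 kPa.
ΔU = nCvΔT = 3.51×12.5×(225−390) = -7220 J.
Q = 0 for an adiabatic process, so W = −ΔU = 7220 J.
Work done on the gas = −W_by = -7220 J.

-7220 J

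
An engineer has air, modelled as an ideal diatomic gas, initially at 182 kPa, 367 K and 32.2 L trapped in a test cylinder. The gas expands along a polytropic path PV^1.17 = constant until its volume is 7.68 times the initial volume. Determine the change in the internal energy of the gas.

n = P₁V₁/(RT₁) = 182×32.2/(8.314×367) = 1.92 mol.
Polytropic n=1.17: T₂ = T₁(V₁/V₂)^(n−1) = 367×(0.130)^0.17 = 260 K; P₂ = P₁(V₁/V₂)^n = 16.8 kPa.
For an ideal gas ΔU = nCvΔT with Cv = (5/2)R = 20.8 J/(mol·K).
ΔU = 1.92×20.8×(260−367) = -4290 J.

-4290 J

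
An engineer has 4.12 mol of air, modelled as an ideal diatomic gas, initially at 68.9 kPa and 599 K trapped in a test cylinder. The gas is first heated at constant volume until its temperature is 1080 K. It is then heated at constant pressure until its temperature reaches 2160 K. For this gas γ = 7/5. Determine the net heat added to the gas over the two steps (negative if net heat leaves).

V₁ = nRT₁/P₁ = 4.12×8.314×599/68.9 = 298 L.
Step 1 — Isochoric: V stays 298 L; P/T = const ⇒ T₂ = 1080 K, P₂ = 124 kPa.
W = 0 (no volume change).
ΔU = nCvΔT = 4.12×20.8×(1080−599) = 41200 J.
Q = ΔU = 41200 J.
State after step 1: P = 124 kPa, V = 298 L, T = 1080 K.
Step 2 — Isobaric: P stays 124 kPa; V/T = const ⇒ T₂ = 2160 K, V₂ = 596 L.
W = PΔV = 124×(596−298) kPa·L = 37000 J.
ΔU = nCvΔT = 4.12×20.8×(2160−1080) = 92500 J.
Q = ΔU + W = nCpΔT = 129000 J.
Net over both steps: W = 37000 J, Q = 171000 J, ΔU = 134000 J.

171000 J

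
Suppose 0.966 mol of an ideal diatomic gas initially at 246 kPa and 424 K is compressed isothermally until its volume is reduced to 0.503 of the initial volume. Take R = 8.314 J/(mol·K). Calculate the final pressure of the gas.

489 kPa

V₁ = nRT₁/P₁ = 0.966×8.314×424/246 = 13.8 L.
Isothermal: T stays 424 K; PV = const ⇒ V₂ = 6.96 L, P₂ = 489 kPa.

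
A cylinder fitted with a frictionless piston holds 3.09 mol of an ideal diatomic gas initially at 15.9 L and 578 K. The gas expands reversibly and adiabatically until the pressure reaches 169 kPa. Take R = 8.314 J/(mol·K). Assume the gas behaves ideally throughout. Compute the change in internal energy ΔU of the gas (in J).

-14300 J

P₁ = nRT₁/V₁ = 3.09×8.314×578/15.9 = 934 kPa.
Adiabatic: T₂/T₁ = (P₂/P₁)^((γ−1)/γ) ⇒ T₂ = 578×(0.181)^0.286 = 355 K; V₂ = 53.9 L.
For an ideal gas ΔU = nCvΔT with Cv = (5/2)R = 20.8 J/(mol·K).
ΔU = 3.09×20.8×(355−578) = -14300 J.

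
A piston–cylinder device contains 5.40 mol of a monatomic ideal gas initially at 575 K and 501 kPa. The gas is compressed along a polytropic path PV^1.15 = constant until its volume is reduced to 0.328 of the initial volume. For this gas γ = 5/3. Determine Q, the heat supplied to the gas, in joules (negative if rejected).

V₁ = nRT₁/P₁ = 5.40×8.314×575/501 = 51.5 L.
Polytropic n=1.15: T₂ = T₁(V₁/V₂)^(n−1) = 575×(3.05)^0.15 = 680 K; P₂ = P₁(V₁/V₂)^n = 1810 kPa.
W = (P₁V₁−P₂V₂)/(n−1) = (501×51.5−1810×16.9)/0.15 = -31300 J.
ΔU = nCvΔT = 5.40×12.5×(680−575) = 7050 J.
Q = ΔU + W = -24300 J.

-24300 J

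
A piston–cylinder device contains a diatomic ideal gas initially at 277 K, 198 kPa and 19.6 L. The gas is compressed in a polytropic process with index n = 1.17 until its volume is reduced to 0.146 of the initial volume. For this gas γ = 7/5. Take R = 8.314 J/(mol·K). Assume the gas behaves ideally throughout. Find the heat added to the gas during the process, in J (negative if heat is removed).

-5080 J

n = P₁V₁/(RT₁) = 198×19.6/(8.314×277) = 1.69 mol.
Polytropic n=1.17: T₂ = T₁(V₁/V₂)^(n−1) = 277×(6.85)^0.17 = 384 K; P₂ = P₁(V₁/V₂)^n = 1880 kPa.
W = (P₁V₁−P₂V₂)/(n−1) = (198×19.6−1880×2.86)/0.17 = -8830 J.
ΔU = nCvΔT = 1.69×20.8×(384−277) = 3750 J.
Q = ΔU + W = -5080 J.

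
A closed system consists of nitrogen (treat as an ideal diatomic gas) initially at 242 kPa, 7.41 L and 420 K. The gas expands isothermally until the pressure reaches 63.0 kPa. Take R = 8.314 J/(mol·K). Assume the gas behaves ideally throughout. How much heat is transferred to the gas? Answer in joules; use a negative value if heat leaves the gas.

2410 J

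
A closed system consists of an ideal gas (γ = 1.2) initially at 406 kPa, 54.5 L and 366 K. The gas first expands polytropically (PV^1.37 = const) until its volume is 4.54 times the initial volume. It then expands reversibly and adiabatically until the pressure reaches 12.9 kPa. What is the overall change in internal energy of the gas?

-60400 J

n = P₁V₁/(RT₁) = 406×54.5/(8.314×366) = 7.27 mol.
Step 1 — Polytropic n=1.37: T₂ = T₁(V₁/V₂)^(n−1) = 366×(0.220)^0.37 = 209 K; P₂ = P₁(V₁/V₂)^n = 51.1 kPa.
W = (P₁V₁−P₂V₂)/(n−1) = (406×54.5−51.1×247)/0.37 = 25600 J.
ΔU = nCvΔT = 7.27×41.6×(209−366) = -47400 J.
Q = ΔU + W = -21800 J.
State after step 1: P = 51.1 kPa, V = 247 L, T = 209 K.
Step 2 — Adiabatic: T₂/T₁ = (P₂/P₁)^((γ−1)/γ) ⇒ T₂ = 209×(0.252)^0.167 = 166 K; V₂ = 779 L.
ΔU = nCvΔT = 7.27×41.6×(166−209) = -13000 J.
Q = 0 for an adiabatic process, so W = −ΔU = 13000 J.
Net over both steps: W = 38600 J, Q = -21800 J, ΔU = -60400 J.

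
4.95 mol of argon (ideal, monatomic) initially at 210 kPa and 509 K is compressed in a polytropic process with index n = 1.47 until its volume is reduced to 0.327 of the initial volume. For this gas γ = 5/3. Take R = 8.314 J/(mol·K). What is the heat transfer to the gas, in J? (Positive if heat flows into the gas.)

V₁ = nRT₁/P₁ = 4.95×8.314×509/210 = 99.8 L.
Polytropic n=1.47: T₂ = T₁(V₁/V₂)^(n−1) = 509×(3.06)^0.47 = 861 K; P₂ = P₁(V₁/V₂)^n = 1090 kPa.
W = (P₁V₁−P₂V₂)/(n−1) = (210×99.8−1090×32.6)/0.47 = -30800 J.
ΔU = nCvΔT = 4.95×12.5×(861−509) = 21700 J.
Q = ΔU + W = -9090 J.

-9090 J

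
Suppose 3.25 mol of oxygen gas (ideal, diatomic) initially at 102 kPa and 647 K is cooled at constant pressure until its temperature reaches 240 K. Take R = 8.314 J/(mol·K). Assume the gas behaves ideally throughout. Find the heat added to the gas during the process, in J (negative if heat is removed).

-38500 J

V₁ = nRT₁/P₁ = 3.25×8.314×647/102 = 171 L.
Isobaric: P stays 102 kPa; V/T = const ⇒ T₂ = 240 K, V₂ = 63.6 L.
W = PΔV = 102×(63.6−171) kPa·L = -11000 J.
ΔU = nCvΔT = 3.25×20.8×(240−647) = -27500 J.
Q = ΔU + W = nCpΔT = -38500 J.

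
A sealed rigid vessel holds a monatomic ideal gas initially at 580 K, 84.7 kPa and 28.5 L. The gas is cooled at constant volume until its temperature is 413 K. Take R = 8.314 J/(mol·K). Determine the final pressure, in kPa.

Isochoric: V stays 28.5 L; P/T = const ⇒ T₂ = 413 K, P₂ = 60.3 kPa.

60.3 kPa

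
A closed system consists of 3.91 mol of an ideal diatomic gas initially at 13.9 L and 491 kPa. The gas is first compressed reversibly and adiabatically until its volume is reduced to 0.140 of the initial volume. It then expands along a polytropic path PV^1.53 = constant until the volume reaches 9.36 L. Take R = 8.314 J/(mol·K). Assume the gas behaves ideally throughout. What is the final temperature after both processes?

T₁ = P₁V₁/(nR) = 491×13.9/(3.91×8.314) = 210 K.
Step 1 — Adiabatic: TV^(γ−1) = const ⇒ T₂ = 210×(7.14)^0.400 = 461 K; PV^γ = const ⇒ P₂ = 7700 kPa.
ΔU = nCvΔT = 3.91×20.8×(461−210) = 20400 J.
Q = 0 for an adiabatic process, so W = −ΔU = -20400 J.
State after step 1: P = 7700 kPa, V = 1.95 L, T = 461 K.
Step 2 — Polytropic n=1.53: T₂ = T₁(V₁/V₂)^(n−1) = 461×(0.208)^0.53 = 201 K; P₂ = P₁(V₁/V₂)^n = 696 kPa.
W = (P₁V₁−P₂V₂)/(n−1) = (7700×1.95−696×9.36)/0.53 = 16000 J.
ΔU = nCvΔT = 3.91×20.8×(201−461) = -21200 J.
Q = ΔU + W = -5190 J.
Net over both steps: W = -4420 J, Q = -5190 J, ΔU = -767 J.

201 K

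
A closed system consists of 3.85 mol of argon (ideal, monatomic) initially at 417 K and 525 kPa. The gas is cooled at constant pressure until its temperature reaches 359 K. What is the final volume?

V₁ = nRT₁/P₁ = 3.85×8.314×417/525 = 25.4 L.
Isobaric: P stays 525 kPa; V/T = const ⇒ T₂ = 359 K, V₂ = 21.9 L.

21.9 L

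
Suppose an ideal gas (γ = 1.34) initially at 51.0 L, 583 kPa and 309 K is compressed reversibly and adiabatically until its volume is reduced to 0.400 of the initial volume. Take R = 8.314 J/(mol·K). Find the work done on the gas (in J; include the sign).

n = P₁V₁/(RT₁) = 583×51.0/(8.314×309) = 11.6 mol.
Adiabatic: TV^(γ−1) = const ⇒ T₂ = 309×(2.50)^0.340 = 422 K; PV^γ = const ⇒ P₂ = 1990 kPa.
ΔU = nCvΔT = 11.6×24.5×(422−309) = 32000 J.
Q = 0 for an adiabatic process, so W = −ΔU = -32000 J.
Work done on the gas = −W_by = 32000 J.

32000 J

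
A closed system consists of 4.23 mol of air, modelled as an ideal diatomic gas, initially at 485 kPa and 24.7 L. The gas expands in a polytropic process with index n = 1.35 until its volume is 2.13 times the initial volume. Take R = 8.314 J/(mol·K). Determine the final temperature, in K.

261 K

T₁ = P₁V₁/(nR) = 485×24.7/(4.23×8.314) = 341 K.
Polytropic n=1.35: T₂ = T₁(V₁/V₂)^(n−1) = 341×(0.469)^0.35 = 261 K; P₂ = P₁(V₁/V₂)^n = 175 kPa.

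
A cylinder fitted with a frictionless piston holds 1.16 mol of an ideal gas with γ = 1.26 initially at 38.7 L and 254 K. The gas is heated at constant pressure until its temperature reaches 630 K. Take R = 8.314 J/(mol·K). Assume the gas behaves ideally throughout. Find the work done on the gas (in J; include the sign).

P₁ = nRT₁/V₁ = 1.16×8.314×254/38.7 = 63.3 kPa.
Isobaric: P stays 63.3 kPa; V/T = const ⇒ T₂ = 630 K, V₂ = 96.0 L.
W = PΔV = 63.3×(96.0−38.7) kPa·L = 3630 J.
Work done on the gas = −W_by = -3630 J.

-3630 J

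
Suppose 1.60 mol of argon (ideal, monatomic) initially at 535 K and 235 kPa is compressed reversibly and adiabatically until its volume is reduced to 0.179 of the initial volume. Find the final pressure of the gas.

4130 kPa

V₁ = nRT₁/P₁ = 1.60×8.314×535/235 = 30.3 L.
Adiabatic: TV^(γ−1) = const ⇒ T₂ = 535×(5.59)^0.667 = 1680 K; PV^γ = const ⇒ P₂ = 4130 kPa.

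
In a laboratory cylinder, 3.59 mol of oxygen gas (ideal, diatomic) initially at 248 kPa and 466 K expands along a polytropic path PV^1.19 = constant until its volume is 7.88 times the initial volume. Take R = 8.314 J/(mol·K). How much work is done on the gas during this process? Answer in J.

-23800 J

V₁ = nRT₁/P₁ = 3.59×8.314×466/248 = 56.1 L.
Polytropic n=1.19: T₂ = T₁(V₁/V₂)^(n−1) = 466×(0.127)^0.19 = 315 K; P₂ = P₁(V₁/V₂)^n = 21.3 kPa.
W = (P₁V₁−P₂V₂)/(n−1) = (248×56.1−21.3×442)/0.19 = 23800 J.
Work done on the gas = −W_by = -23800 J.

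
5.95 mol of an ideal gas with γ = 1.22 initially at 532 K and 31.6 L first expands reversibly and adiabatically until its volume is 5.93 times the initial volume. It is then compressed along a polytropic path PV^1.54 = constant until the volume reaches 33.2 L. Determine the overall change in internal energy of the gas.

86300 J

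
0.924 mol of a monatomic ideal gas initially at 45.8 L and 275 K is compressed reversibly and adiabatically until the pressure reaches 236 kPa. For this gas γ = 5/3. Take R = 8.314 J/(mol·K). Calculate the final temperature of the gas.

528 K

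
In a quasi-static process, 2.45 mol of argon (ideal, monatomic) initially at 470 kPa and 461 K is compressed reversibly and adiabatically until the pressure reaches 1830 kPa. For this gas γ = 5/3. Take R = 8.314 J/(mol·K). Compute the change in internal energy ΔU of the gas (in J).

10200 J

V₁ = nRT₁/P₁ = 2.45×8.314×461/470 = 20.0 L.
Adiabatic: T₂/T₁ = (P₂/P₁)^((γ−1)/γ) ⇒ T₂ = 461×(3.89)^0.400 = 794 K; V₂ = 8.84 L.
For an ideal gas ΔU = nCvΔT with Cv = (3/2)R = 12.5 J/(mol·K).
ΔU = 2.45×12.5×(794−461) = 10200 J.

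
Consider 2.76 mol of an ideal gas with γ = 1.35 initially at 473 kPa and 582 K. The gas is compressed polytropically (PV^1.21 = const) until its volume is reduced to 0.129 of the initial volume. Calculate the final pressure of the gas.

5640 kPa

V₁ = nRT₁/P₁ = 2.76×8.314×582/473 = 28.2 L.
Polytropic n=1.21: T₂ = T₁(V₁/V₂)^(n−1) = 582×(7.75)^0.21 = 895 K; P₂ = P₁(V₁/V₂)^n = 5640 kPa.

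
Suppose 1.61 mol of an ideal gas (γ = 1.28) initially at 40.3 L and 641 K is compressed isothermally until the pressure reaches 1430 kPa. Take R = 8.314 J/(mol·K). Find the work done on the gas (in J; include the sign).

P₁ = nRT₁/V₁ = 1.61×8.314×641/40.3 = 213 kPa.
Isothermal: T stays 641 K; PV = const ⇒ V₂ = 6.00 L, P₂ = 1430 kPa.
W = nRT ln(V₂/V₁) = 1.61×8.314×641×ln(0.149) = -16300 J.
Work done on the gas = −W_by = 16300 J.

16300 J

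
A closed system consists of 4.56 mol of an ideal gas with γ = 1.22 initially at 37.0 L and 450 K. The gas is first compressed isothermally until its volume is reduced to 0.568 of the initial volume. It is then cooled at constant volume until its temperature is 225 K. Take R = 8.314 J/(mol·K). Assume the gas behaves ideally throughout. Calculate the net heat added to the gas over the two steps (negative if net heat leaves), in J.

-48400 J

P₁ = nRT₁/V₁ = 4.56×8.314×450/37.0 = 461 kPa.
Step 1 — Isothermal: T stays 450 K; PV = const ⇒ V₂ = 21.0 L, P₂ = 812 kPa.
ΔU = 0 (ideal gas, T constant).
W = nRT ln(V₂/V₁) = 4.56×8.314×450×ln(0.568) = -9650 J.
Q = ΔU + W = -9650 J.
State after step 1: P = 812 kPa, V = 21.0 L, T = 450 K.
Step 2 — Isochoric: V stays 21.0 L; P/T = const ⇒ T₂ = 225 K, P₂ = 406 kPa.
W = 0 (no volume change).
ΔU = nCvΔT = 4.56×37.8×(225−450) = -38800 J.
Q = ΔU = -38800 J.
Net over both steps: W = -9650 J, Q = -48400 J, ΔU = -38800 J.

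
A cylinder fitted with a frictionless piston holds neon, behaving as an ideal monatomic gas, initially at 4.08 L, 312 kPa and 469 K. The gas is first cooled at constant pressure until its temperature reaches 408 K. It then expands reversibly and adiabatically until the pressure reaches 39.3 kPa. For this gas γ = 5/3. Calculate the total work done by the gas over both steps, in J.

770 J

n = P₁V₁/(RT₁) = 312×4.08/(8.314×469) = 0.326 mol.
Step 1 — Isobaric: P stays 312 kPa; V/T = const ⇒ T₂ = 408 K, V₂ = 3.55 L.
W = PΔV = 312×(3.55−4.08) kPa·L = -166 J.
ΔU = nCvΔT = 0.326×12.5×(408−469) = -248 J.
Q = ΔU + W = nCpΔT = -414 J.
State after step 1: P = 312 kPa, V = 3.55 L, T = 408 K.
Step 2 — Adiabatic: T₂/T₁ = (P₂/P₁)^((γ−1)/γ) ⇒ T₂ = 408×(0.126)^0.400 = 178 K; V₂ = 12.3 L.
ΔU = nCvΔT = 0.326×12.5×(178−408) = -936 J.
Q = 0 for an adiabatic process, so W = −ΔU = 936 J.
Net over both steps: W = 770 J, Q = -414 J, ΔU = -1180 J.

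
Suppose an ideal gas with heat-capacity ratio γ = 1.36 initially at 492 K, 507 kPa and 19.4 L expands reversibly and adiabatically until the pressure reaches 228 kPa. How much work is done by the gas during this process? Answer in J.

5210 J

n = P₁V₁/(RT₁) = 507×19.4/(8.314×492) = 2.40 mol.
Adiabatic: T₂/T₁ = (P₂/P₁)^((γ−1)/γ) ⇒ T₂ = 492×(0.450)^0.265 = 398 K; V₂ = 34.9 L.
ΔU = nCvΔT = 2.40×23.1×(398−492) = -5210 J.
Q = 0 for an adiabatic process, so W = −ΔU = 5210 J.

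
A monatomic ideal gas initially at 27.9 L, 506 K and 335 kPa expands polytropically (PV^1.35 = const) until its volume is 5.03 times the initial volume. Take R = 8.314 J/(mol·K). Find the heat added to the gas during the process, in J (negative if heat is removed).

5480 J

n = P₁V₁/(RT₁) = 335×27.9/(8.314×506) = 2.22 mol.
Polytropic n=1.35: T₂ = T₁(V₁/V₂)^(n−1) = 506×(0.199)^0.35 = 287 K; P₂ = P₁(V₁/V₂)^n = 37.8 kPa.
W = (P₁V₁−P₂V₂)/(n−1) = (335×27.9−37.8×140)/0.35 = 11500 J.
ΔU = nCvΔT = 2.22×12.5×(287−506) = -6050 J.
Q = ΔU + W = 5480 J.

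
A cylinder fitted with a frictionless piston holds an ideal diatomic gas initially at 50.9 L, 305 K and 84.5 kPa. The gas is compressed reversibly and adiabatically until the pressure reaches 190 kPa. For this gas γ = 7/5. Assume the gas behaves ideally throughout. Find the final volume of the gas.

Adiabatic: T₂/T₁ = (P₂/P₁)^((γ−1)/γ) ⇒ T₂ = 305×(2.25)^0.286 = 384 K; V₂ = 28.5 L.

28.5 L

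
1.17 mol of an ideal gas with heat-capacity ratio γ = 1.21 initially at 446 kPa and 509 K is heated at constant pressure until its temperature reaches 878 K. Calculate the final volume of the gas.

V₁ = nRT₁/P₁ = 1.17×8.314×509/446 = 11.1 L.
Isobaric: P stays 446 kPa; V/T = const ⇒ T₂ = 878 K, V₂ = 19.1 L.

19.1 L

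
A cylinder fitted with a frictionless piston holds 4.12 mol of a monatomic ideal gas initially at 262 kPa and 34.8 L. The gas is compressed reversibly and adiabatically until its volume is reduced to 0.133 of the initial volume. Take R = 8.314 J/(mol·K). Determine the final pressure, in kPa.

7560 kPa

T₁ = P₁V₁/(nR) = 262×34.8/(4.12×8.314) = 266 K.
Adiabatic: TV^(γ−1) = const ⇒ T₂ = 266×(7.52)^0.667 = 1020 K; PV^γ = const ⇒ P₂ = 7560 kPa.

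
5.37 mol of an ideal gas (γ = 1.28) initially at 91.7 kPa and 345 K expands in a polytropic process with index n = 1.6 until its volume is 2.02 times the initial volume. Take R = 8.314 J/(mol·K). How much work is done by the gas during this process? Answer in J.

8840 J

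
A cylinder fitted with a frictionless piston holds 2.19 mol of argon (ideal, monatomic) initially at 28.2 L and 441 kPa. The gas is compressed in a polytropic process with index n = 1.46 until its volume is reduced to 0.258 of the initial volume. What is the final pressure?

3190 kPa

T₁ = P₁V₁/(nR) = 441×28.2/(2.19×8.314) = 683 K.
Polytropic n=1.46: T₂ = T₁(V₁/V₂)^(n−1) = 683×(3.88)^0.46 = 1270 K; P₂ = P₁(V₁/V₂)^n = 3190 kPa.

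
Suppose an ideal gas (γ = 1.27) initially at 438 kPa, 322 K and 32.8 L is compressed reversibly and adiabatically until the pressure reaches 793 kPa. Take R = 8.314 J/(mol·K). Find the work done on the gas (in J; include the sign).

7160 J

n = P₁V₁/(RT₁) = 438×32.8/(8.314×322) = 5.37 mol.
Adiabatic: T₂/T₁ = (P₂/P₁)^((γ−1)/γ) ⇒ T₂ = 322×(1.81)^0.213 = 365 K; V₂ = 20.6 L.
ΔU = nCvΔT = 5.37×30.8×(365−322) = 7160 J.
Q = 0 for an adiabatic process, so W = −ΔU = -7160 J.
Work done on the gas = −W_by = 7160 J.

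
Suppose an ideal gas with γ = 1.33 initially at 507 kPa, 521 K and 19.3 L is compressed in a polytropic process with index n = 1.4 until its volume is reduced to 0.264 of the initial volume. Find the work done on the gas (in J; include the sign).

17200 J

n = P₁V₁/(RT₁) = 507×19.3/(8.314×521) = 2.26 mol.
Polytropic n=1.4: T₂ = T₁(V₁/V₂)^(n−1) = 521×(3.79)^0.40 = 888 K; P₂ = P₁(V₁/V₂)^n = 3270 kPa.
W = (P₁V₁−P₂V₂)/(n−1) = (507×19.3−3270×5.10)/0.40 = -17200 J.
Work done on the gas = −W_by = 17200 J.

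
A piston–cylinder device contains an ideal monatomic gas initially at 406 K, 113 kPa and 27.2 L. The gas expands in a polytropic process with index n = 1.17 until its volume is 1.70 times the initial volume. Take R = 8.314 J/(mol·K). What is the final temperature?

Polytropic n=1.17: T₂ = T₁(V₁/V₂)^(n−1) = 406×(0.588)^0.17 = 371 K; P₂ = P₁(V₁/V₂)^n = 60.7 kPa.

371 K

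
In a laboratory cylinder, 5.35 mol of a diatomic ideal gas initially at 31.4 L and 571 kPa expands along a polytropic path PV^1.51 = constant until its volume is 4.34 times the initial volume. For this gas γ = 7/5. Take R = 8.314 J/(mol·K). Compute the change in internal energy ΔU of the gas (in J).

T₁ = P₁V₁/(nR) = 571×31.4/(5.35×8.314) = 403 K.
Polytropic n=1.51: T₂ = T₁(V₁/V₂)^(n−1) = 403×(0.230)^0.51 = 191 K; P₂ = P₁(V₁/V₂)^n = 62.2 kPa.
For an ideal gas ΔU = nCvΔT with Cv = (5/2)R = 20.8 J/(mol·K).
ΔU = 5.35×20.8×(191−403) = -23600 J.

-23600 J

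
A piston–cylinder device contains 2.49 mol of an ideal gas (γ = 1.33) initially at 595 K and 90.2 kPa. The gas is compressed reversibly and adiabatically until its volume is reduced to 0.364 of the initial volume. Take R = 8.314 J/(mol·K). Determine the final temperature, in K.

V₁ = nRT₁/P₁ = 2.49×8.314×595/90.2 = 137 L.
Adiabatic: TV^(γ−1) = const ⇒ T₂ = 595×(2.75)^0.330 = 831 K; PV^γ = const ⇒ P₂ = 346 kPa.

831 K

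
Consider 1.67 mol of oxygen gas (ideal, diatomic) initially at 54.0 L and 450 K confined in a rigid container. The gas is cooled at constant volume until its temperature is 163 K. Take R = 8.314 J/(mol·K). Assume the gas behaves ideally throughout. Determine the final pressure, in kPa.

41.9 kPa

P₁ = nRT₁/V₁ = 1.67×8.314×450/54.0 = 116 kPa.
Isochoric: V stays 54.0 L; P/T = const ⇒ T₂ = 163 K, P₂ = 41.9 kPa.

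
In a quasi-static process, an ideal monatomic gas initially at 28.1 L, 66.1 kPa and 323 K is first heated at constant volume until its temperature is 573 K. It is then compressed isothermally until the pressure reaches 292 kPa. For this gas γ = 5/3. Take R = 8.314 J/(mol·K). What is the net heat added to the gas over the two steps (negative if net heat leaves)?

n = P₁V₁/(RT₁) = 66.1×28.1/(8.314×323) = 0.692 mol.
Step 1 — Isochoric: V stays 28.1 L; P/T = const ⇒ T₂ = 573 K, P₂ = 117 kPa.
W = 0 (no volume change).
ΔU = nCvΔT = 0.692×12.5×(573−323) = 2160 J.
Q = ΔU = 2160 J.
State after step 1: P = 117 kPa, V = 28.1 L, T = 573 K.
Step 2 — Isothermal: T stays 573 K; PV = const ⇒ V₂ = 11.3 L, P₂ = 292 kPa.
ΔU = 0 (ideal gas, T constant).
W = nRT ln(V₂/V₁) = 0.692×8.314×573×ln(0.402) = -3010 J.
Q = ΔU + W = -3010 J.
Net over both steps: W = -3010 J, Q = -850 J, ΔU = 2160 J.

-850 J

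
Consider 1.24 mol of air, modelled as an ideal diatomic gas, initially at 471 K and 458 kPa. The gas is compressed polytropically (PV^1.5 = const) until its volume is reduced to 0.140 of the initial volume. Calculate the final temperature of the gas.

1260 K

V₁ = nRT₁/P₁ = 1.24×8.314×471/458 = 10.6 L.
Polytropic n=1.5: T₂ = T₁(V₁/V₂)^(n−1) = 471×(7.14)^0.50 = 1260 K; P₂ = P₁(V₁/V₂)^n = 8740 kPa.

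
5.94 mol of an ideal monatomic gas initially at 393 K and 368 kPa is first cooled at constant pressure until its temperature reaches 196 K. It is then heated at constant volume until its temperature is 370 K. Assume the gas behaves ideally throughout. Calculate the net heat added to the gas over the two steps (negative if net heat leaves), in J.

-11400 J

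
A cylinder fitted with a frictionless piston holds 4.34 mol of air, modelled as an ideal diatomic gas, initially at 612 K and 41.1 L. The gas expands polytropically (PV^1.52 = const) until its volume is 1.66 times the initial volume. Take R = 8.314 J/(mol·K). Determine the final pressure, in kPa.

249 kPa

P₁ = nRT₁/V₁ = 4.34×8.314×612/41.1 = 537 kPa.
Polytropic n=1.52: T₂ = T₁(V₁/V₂)^(n−1) = 612×(0.602)^0.52 = 470 K; P₂ = P₁(V₁/V₂)^n = 249 kPa.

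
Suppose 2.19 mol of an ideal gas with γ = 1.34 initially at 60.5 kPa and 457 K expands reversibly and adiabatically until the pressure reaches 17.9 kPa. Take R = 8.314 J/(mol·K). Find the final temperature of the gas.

V₁ = nRT₁/P₁ = 2.19×8.314×457/60.5 = 138 L.
Adiabatic: T₂/T₁ = (P₂/P₁)^((γ−1)/γ) ⇒ T₂ = 457×(0.296)^0.254 = 336 K; V₂ = 341 L.

336 K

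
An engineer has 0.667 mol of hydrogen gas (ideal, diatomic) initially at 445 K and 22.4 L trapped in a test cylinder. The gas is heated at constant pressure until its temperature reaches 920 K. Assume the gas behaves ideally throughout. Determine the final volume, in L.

P₁ = nRT₁/V₁ = 0.667×8.314×445/22.4 = 110 kPa.
Isobaric: P stays 110 kPa; V/T = const ⇒ T₂ = 920 K, V₂ = 46.3 L.

46.3 L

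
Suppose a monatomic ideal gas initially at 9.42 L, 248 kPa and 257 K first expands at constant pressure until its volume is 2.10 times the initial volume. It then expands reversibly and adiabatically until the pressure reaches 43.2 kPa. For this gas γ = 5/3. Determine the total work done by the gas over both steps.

6270 J

n = P₁V₁/(RT₁) = 248×9.42/(8.314×257) = 1.09 mol.
Step 1 — Isobaric: P stays 248 kPa; V/T = const ⇒ T₂ = 540 K, V₂ = 19.8 L.
W = PΔV = 248×(19.8−9.42) kPa·L = 2570 J.
ΔU = nCvΔT = 1.09×12.5×(540−257) = 3850 J.
Q = ΔU + W = nCpΔT = 6420 J.
State after step 1: P = 248 kPa, V = 19.8 L, T = 540 K.
Step 2 — Adiabatic: T₂/T₁ = (P₂/P₁)^((γ−1)/γ) ⇒ T₂ = 540×(0.174)^0.400 = 268 K; V₂ = 56.4 L.
ΔU = nCvΔT = 1.09×12.5×(268−540) = -3700 J.
Q = 0 for an adiabatic process, so W = −ΔU = 3700 J.
Net over both steps: W = 6270 J, Q = 6420 J, ΔU = 154 J.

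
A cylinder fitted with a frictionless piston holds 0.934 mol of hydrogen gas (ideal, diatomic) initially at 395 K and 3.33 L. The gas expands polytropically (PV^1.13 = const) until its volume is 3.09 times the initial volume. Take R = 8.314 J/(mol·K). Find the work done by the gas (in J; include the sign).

3220 J

P₁ = nRT₁/V₁ = 0.934×8.314×395/3.33 = 921 kPa.
Polytropic n=1.13: T₂ = T₁(V₁/V₂)^(n−1) = 395×(0.324)^0.13 = 341 K; P₂ = P₁(V₁/V₂)^n = 257 kPa.
W = (P₁V₁−P₂V₂)/(n−1) = (921×3.33−257×10.3)/0.13 = 3220 J.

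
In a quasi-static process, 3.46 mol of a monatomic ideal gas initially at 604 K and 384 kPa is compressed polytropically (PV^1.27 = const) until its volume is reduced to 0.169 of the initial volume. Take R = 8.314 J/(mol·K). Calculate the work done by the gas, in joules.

V₁ = nRT₁/P₁ = 3.46×8.314×604/384 = 45.2 L.
Polytropic n=1.27: T₂ = T₁(V₁/V₂)^(n−1) = 604×(5.92)^0.27 = 976 K; P₂ = P₁(V₁/V₂)^n = 3670 kPa.
W = (P₁V₁−P₂V₂)/(n−1) = (384×45.2−3670×7.65)/0.27 = -39600 J.

-39600 J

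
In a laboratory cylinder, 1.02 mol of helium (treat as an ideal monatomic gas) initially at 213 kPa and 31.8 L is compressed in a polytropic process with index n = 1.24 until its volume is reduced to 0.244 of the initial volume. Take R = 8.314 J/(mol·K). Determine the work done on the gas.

T₁ = P₁V₁/(nR) = 213×31.8/(1.02×8.314) = 799 K.
Polytropic n=1.24: T₂ = T₁(V₁/V₂)^(n−1) = 799×(4.10)^0.24 = 1120 K; P₂ = P₁(V₁/V₂)^n = 1220 kPa.
W = (P₁V₁−P₂V₂)/(n−1) = (213×31.8−1220×7.76)/0.24 = -11400 J.
Work done on the gas = −W_by = 11400 J.

11400 J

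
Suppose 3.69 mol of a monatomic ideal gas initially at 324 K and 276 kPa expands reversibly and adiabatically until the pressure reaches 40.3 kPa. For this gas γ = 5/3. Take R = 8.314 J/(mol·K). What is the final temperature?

150 K

V₁ = nRT₁/P₁ = 3.69×8.314×324/276 = 36.0 L.
Adiabatic: T₂/T₁ = (P₂/P₁)^((γ−1)/γ) ⇒ T₂ = 324×(0.146)^0.400 = 150 K; V₂ = 114 L.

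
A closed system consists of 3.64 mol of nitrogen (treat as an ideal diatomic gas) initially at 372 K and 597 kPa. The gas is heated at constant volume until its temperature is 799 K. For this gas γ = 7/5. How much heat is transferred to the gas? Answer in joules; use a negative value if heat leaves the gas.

V₁ = nRT₁/P₁ = 3.64×8.314×372/597 = 18.9 L.
Isochoric: V stays 18.9 L; P/T = const ⇒ T₂ = 799 K, P₂ = 1280 kPa.
W = 0 (no volume change).
ΔU = nCvΔT = 3.64×20.8×(799−372) = 32300 J.
Q = ΔU = 32300 J.

32300 J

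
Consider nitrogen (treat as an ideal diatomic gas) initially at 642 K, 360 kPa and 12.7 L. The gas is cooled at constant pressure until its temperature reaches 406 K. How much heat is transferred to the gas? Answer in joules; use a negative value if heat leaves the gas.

n = P₁V₁/(RT₁) = 360×12.7/(8.314×642) = 0.857 mol.
Isobaric: P stays 360 kPa; V/T = const ⇒ T₂ = 406 K, V₂ = 8.03 L.
W = PΔV = 360×(8.03−12.7) kPa·L = -1680 J.
ΔU = nCvΔT = 0.857×20.8×(406−642) = -4200 J.
Q = ΔU + W = nCpΔT = -5880 J.

-5880 J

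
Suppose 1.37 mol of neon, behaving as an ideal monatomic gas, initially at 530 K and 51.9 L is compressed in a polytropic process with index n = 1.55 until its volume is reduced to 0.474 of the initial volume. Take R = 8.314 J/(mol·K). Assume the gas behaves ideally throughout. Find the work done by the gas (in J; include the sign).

-5570 J

P₁ = nRT₁/V₁ = 1.37×8.314×530/51.9 = 116 kPa.
Polytropic n=1.55: T₂ = T₁(V₁/V₂)^(n−1) = 530×(2.11)^0.55 = 799 K; P₂ = P₁(V₁/V₂)^n = 370 kPa.
W = (P₁V₁−P₂V₂)/(n−1) = (116×51.9−370×24.6)/0.55 = -5570 J.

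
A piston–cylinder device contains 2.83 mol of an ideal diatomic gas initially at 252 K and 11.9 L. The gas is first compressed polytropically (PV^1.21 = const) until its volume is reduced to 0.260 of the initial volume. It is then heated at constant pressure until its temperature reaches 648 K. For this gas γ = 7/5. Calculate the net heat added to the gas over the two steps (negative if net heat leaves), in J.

P₁ = nRT₁/V₁ = 2.83×8.314×252/11.9 = 498 kPa.
Step 1 — Polytropic n=1.21: T₂ = T₁(V₁/V₂)^(n−1) = 252×(3.85)^0.21 = 334 K; P₂ = P₁(V₁/V₂)^n = 2540 kPa.
W = (P₁V₁−P₂V₂)/(n−1) = (498×11.9−2540×3.09)/0.21 = -9230 J.
ΔU = nCvΔT = 2.83×20.8×(334−252) = 4850 J.
Q = ΔU + W = -4380 J.
State after step 1: P = 2540 kPa, V = 3.09 L, T = 334 K.
Step 2 — Isobaric: P stays 2540 kPa; V/T = const ⇒ T₂ = 648 K, V₂ = 6.00 L.
W = PΔV = 2540×(6.00−3.09) kPa·L = 7380 J.
ΔU = nCvΔT = 2.83×20.8×(648−334) = 18400 J.
Q = ΔU + W = nCpΔT = 25800 J.
Net over both steps: W = -1850 J, Q = 21400 J, ΔU = 23300 J.

21400 J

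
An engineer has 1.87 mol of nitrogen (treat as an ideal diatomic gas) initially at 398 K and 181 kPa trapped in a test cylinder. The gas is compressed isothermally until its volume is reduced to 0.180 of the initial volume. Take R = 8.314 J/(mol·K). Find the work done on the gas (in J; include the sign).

10600 J

V₁ = nRT₁/P₁ = 1.87×8.314×398/181 = 34.2 L.
Isothermal: T stays 398 K; PV = const ⇒ V₂ = 6.15 L, P₂ = 1010 kPa.
W = nRT ln(V₂/V₁) = 1.87×8.314×398×ln(0.180) = -10600 J.
Work done on the gas = −W_by = 10600 J.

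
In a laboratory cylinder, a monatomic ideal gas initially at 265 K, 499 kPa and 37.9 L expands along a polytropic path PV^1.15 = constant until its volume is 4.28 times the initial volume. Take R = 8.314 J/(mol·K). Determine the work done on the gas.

n = P₁V₁/(RT₁) = 499×37.9/(8.314×265) = 8.58 mol.
Polytropic n=1.15: T₂ = T₁(V₁/V₂)^(n−1) = 265×(0.234)^0.15 = 213 K; P₂ = P₁(V₁/V₂)^n = 93.7 kPa.
W = (P₁V₁−P₂V₂)/(n−1) = (499×37.9−93.7×162)/0.15 = 24700 J.
Work done on the gas = −W_by = -24700 J.

-24700 J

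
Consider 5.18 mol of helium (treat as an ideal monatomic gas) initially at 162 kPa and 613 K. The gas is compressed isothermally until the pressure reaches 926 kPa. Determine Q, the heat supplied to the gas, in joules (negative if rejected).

-46000 J

V₁ = nRT₁/P₁ = 5.18×8.314×613/162 = 163 L.
Isothermal: T stays 613 K; PV = const ⇒ V₂ = 28.5 L, P₂ = 926 kPa.
ΔU = 0 (ideal gas, T constant).
W = nRT ln(V₂/V₁) = 5.18×8.314×613×ln(0.175) = -46000 J.
Q = ΔU + W = -46000 J.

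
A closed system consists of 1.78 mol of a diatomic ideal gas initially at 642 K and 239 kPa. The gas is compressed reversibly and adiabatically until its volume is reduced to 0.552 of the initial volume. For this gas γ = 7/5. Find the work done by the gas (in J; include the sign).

V₁ = nRT₁/P₁ = 1.78×8.314×642/239 = 39.8 L.
Adiabatic: TV^(γ−1) = const ⇒ T₂ = 642×(1.81)^0.400 = 814 K; PV^γ = const ⇒ P₂ = 549 kPa.
ΔU = nCvΔT = 1.78×20.8×(814−642) = 6370 J.
Q = 0 for an adiabatic process, so W = −ΔU = -6370 J.

-6370 J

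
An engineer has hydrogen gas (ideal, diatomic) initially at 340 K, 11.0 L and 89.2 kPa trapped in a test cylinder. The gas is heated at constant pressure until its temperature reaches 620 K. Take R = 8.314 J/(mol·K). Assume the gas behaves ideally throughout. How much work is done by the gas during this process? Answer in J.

n = P₁V₁/(RT₁) = 89.2×11.0/(8.314×340) = 0.347 mol.
Isobaric: P stays 89.2 kPa; V/T = const ⇒ T₂ = 620 K, V₂ = 20.1 L.
W = PΔV = 89.2×(20.1−11.0) kPa·L = 808 J.

808 J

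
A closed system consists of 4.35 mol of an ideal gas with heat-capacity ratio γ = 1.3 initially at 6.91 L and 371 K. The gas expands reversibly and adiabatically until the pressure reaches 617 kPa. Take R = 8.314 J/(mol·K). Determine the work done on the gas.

-10400 J

P₁ = nRT₁/V₁ = 4.35×8.314×371/6.91 = 1940 kPa.
Adiabatic: T₂/T₁ = (P₂/P₁)^((γ−1)/γ) ⇒ T₂ = 371×(0.318)^0.231 = 285 K; V₂ = 16.7 L.
ΔU = nCvΔT = 4.35×27.7×(285−371) = -10400 J.
Q = 0 for an adiabatic process, so W = −ΔU = 10400 J.
Work done on the gas = −W_by = -10400 J.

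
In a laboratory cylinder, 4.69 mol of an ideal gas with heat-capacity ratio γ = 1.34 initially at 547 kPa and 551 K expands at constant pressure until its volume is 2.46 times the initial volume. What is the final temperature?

1360 K

V₁ = nRT₁/P₁ = 4.69×8.314×551/547 = 39.3 L.
Isobaric: P stays 547 kPa; V/T = const ⇒ T₂ = 1360 K, V₂ = 96.6 L.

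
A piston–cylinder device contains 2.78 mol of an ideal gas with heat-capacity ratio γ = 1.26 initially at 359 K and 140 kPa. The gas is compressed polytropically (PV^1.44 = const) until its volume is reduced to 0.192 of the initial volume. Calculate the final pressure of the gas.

V₁ = nRT₁/P₁ = 2.78×8.314×359/140 = 59.3 L.
Polytropic n=1.44: T₂ = T₁(V₁/V₂)^(n−1) = 359×(5.21)^0.44 = 742 K; P₂ = P₁(V₁/V₂)^n = 1510 kPa.

1510 kPa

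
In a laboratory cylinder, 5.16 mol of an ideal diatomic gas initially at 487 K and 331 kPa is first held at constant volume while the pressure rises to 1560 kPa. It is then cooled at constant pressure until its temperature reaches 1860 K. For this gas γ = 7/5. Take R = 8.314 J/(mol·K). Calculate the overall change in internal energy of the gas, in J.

V₁ = nRT₁/P₁ = 5.16×8.314×487/331 = 63.1 L.
Step 1 — Isochoric: V stays 63.1 L; P/T = const ⇒ T₂ = 2300 K, P₂ = 1560 kPa.
W = 0 (no volume change).
ΔU = nCvΔT = 5.16×20.8×(2300−487) = 194000 J.
Q = ΔU = 194000 J.
State after step 1: P = 1560 kPa, V = 63.1 L, T = 2300 K.
Step 2 — Isobaric: P stays 1560 kPa; V/T = const ⇒ T₂ = 1860 K, V₂ = 51.2 L.
W = PΔV = 1560×(51.2−63.1) kPa·L = -18700 J.
ΔU = nCvΔT = 5.16×20.8×(1860−2300) = -46700 J.
Q = ΔU + W = nCpΔT = -65300 J.
Net over both steps: W = -18700 J, Q = 129000 J, ΔU = 147000 J.

147000 J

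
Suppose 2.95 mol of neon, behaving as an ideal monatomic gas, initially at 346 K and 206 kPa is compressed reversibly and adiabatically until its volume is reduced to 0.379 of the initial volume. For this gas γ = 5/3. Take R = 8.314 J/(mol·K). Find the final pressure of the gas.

V₁ = nRT₁/P₁ = 2.95×8.314×346/206 = 41.2 L.
Adiabatic: TV^(γ−1) = const ⇒ T₂ = 346×(2.64)^0.667 = 661 K; PV^γ = const ⇒ P₂ = 1040 kPa.

1040 kPa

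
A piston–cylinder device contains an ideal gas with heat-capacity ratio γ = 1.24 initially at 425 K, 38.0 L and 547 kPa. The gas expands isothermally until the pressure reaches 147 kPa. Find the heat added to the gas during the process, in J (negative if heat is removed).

n = P₁V₁/(RT₁) = 547×38.0/(8.314×425) = 5.88 mol.
Isothermal: T stays 425 K; PV = const ⇒ V₂ = 141 L, P₂ = 147 kPa.
ΔU = 0 (ideal gas, T constant).
W = nRT ln(V₂/V₁) = 5.88×8.314×425×ln(3.72) = 27300 J.
Q = ΔU + W = 27300 J.

27300 J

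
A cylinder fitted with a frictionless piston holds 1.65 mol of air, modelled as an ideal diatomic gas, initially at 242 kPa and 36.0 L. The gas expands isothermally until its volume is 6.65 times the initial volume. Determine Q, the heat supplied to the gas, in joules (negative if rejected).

T₁ = P₁V₁/(nR) = 242×36.0/(1.65×8.314) = 635 K.
Isothermal: T stays 635 K; PV = const ⇒ V₂ = 239 L, P₂ = 36.4 kPa.
ΔU = 0 (ideal gas, T constant).
W = nRT ln(V₂/V₁) = 1.65×8.314×635×ln(6.65) = 16500 J.
Q = ΔU + W = 16500 J.

16500 J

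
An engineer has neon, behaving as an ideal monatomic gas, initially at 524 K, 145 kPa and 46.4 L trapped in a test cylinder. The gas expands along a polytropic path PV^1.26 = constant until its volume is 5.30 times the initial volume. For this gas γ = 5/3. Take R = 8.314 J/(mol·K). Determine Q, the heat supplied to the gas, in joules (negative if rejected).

n = P₁V₁/(RT₁) = 145×46.4/(8.314×524) = 1.54 mol.
Polytropic n=1.26: T₂ = T₁(V₁/V₂)^(n−1) = 524×(0.189)^0.26 = 340 K; P₂ = P₁(V₁/V₂)^n = 17.7 kPa.
W = (P₁V₁−P₂V₂)/(n−1) = (145×46.4−17.7×246)/0.26 = 9100 J.
ΔU = nCvΔT = 1.54×12.5×(340−524) = -3550 J.
Q = ΔU + W = 5550 J.

5550 J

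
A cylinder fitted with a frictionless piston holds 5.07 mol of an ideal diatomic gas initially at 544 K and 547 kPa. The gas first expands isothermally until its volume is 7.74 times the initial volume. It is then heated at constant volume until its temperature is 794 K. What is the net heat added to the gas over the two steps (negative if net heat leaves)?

73300 J

V₁ = nRT₁/P₁ = 5.07×8.314×544/547 = 41.9 L.
Step 1 — Isothermal: T stays 544 K; PV = const ⇒ V₂ = 324 L, P₂ = 70.7 kPa.
ΔU = 0 (ideal gas, T constant).
W = nRT ln(V₂/V₁) = 5.07×8.314×544×ln(7.74) = 46900 J.
Q = ΔU + W = 46900 J.
State after step 1: P = 70.7 kPa, V = 324 L, T = 544 K.
Step 2 — Isochoric: V stays 324 L; P/T = const ⇒ T₂ = 794 K, P₂ = 103 kPa.
W = 0 (no volume change).
ΔU = nCvΔT = 5.07×20.8×(794−544) = 26300 J.
Q = ΔU = 26300 J.
Net over both steps: W = 46900 J, Q = 73300 J, ΔU = 26300 J.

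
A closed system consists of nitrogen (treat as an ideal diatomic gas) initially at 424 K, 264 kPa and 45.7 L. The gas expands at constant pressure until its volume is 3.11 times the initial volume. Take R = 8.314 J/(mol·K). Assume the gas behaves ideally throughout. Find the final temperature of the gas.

Isobaric: P stays 264 kPa; V/T = const ⇒ T₂ = 1320 K, V₂ = 142 L.

1320 K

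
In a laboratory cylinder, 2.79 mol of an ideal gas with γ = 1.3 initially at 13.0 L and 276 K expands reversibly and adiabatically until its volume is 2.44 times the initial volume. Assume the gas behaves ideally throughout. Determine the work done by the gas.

5010 J

P₁ = nRT₁/V₁ = 2.79×8.314×276/13.0 = 492 kPa.
Adiabatic: TV^(γ−1) = const ⇒ T₂ = 276×(0.410)^0.300 = 211 K; PV^γ = const ⇒ P₂ = 154 kPa.
ΔU = nCvΔT = 2.79×27.7×(211−276) = -5010 J.
Q = 0 for an adiabatic process, so W = −ΔU = 5010 J.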